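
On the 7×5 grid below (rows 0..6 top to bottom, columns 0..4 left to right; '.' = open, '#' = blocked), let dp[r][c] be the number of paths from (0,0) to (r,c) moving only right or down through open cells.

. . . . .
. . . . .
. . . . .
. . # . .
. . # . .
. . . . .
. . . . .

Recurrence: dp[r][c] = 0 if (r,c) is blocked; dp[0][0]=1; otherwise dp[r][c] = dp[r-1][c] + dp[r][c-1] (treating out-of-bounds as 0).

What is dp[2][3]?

r\c   0   1   2   3   4
  0   1   1   1   1   1
  1   1   2   3   4   5
  2   1   3   6  10  15
  3   1   4   0  10  25
  4   1   5   0  10  35
  5   1   6   6  16  51
  6   1   7  13  29  80

10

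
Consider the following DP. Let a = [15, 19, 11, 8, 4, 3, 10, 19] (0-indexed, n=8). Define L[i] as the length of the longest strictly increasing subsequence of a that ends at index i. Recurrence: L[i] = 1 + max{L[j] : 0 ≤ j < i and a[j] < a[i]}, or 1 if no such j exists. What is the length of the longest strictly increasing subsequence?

   i    0    1    2    3    4    5    6    7
a[i]   15   19   11    8    4    3   10   19
L[i]    1    2    1    1    1    1    2    3

3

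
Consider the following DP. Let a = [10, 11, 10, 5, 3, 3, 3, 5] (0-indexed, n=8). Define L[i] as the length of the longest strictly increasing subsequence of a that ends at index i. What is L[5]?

   i    0    1    2    3    4    5    6    7
a[i]   10   11   10    5    3    3    3    5
L[i]    1    2    1    1    1    1    1    2

1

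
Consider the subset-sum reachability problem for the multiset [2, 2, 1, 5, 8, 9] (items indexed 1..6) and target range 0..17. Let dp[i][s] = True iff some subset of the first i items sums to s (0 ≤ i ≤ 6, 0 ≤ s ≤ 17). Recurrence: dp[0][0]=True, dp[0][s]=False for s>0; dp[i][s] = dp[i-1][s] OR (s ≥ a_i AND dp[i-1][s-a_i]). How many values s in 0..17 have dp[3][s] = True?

6

i\s   0   1   2   3   4   5   6   7   8   9  10  11  12  13  14  15  16  17
  0   T   F   F   F   F   F   F   F   F   F   F   F   F   F   F   F   F   F
  1   T   F   T   F   F   F   F   F   F   F   F   F   F   F   F   F   F   F
  2   T   F   T   F   T   F   F   F   F   F   F   F   F   F   F   F   F   F
  3   T   T   T   T   T   T   F   F   F   F   F   F   F   F   F   F   F   F
  4   T   T   T   T   T   T   T   T   T   T   T   F   F   F   F   F   F   F
  5   T   T   T   T   T   T   T   T   T   T   T   T   T   T   T   T   T   T
  6   T   T   T   T   T   T   T   T   T   T   T   T   T   T   T   T   T   T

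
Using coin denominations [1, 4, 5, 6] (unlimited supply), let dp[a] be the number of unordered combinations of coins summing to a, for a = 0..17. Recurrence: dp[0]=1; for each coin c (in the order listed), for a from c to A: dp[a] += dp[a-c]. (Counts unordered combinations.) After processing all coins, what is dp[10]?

8

after  coin     0     1     2     3     4     5     6     7     8     9    10    11    12    13    14    15    16    17
          1     1     1     1     1     1     1     1     1     1     1     1     1     1     1     1     1     1     1
          4     1     1     1     1     2     2     2     2     3     3     3     3     4     4     4     4     5     5
          5     1     1     1     1     2     3     3     3     4     5     6     6     7     8     9    10    11    12
          6     1     1     1     1     2     3     4     4     5     6     8     9    11    12    14    16    19    21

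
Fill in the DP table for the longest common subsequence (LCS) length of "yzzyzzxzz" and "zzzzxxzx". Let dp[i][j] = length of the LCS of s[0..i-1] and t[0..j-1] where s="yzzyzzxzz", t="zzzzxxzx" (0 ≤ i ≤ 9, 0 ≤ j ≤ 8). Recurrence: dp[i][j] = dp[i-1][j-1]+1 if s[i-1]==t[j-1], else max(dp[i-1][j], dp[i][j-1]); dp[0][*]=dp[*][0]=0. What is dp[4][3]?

   ''  z  z  z  z  x  x  z  x
''  0  0  0  0  0  0  0  0  0
 y  0  0  0  0  0  0  0  0  0
 z  0  1  1  1  1  1  1  1  1
 z  0  1  2  2  2  2  2  2  2
 y  0  1  2  2  2  2  2  2  2
 z  0  1  2  3  3  3  3  3  3
 z  0  1  2  3  4  4  4  4  4
 x  0  1  2  3  4  5  5  5  5
 z  0  1  2  3  4  5  5  6  6
 z  0  1  2  3  4  5  5  6  6

2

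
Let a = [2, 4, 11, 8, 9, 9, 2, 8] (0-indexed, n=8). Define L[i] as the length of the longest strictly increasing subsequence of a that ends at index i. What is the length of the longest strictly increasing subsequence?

4

   i    0    1    2    3    4    5    6    7
a[i]    2    4   11    8    9    9    2    8
L[i]    1    2    3    3    4    4    1    3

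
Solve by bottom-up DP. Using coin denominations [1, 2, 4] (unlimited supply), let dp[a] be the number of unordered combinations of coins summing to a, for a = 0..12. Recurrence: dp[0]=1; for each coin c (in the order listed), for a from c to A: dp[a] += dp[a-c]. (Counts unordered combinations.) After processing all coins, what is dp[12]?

16

after  coin     0     1     2     3     4     5     6     7     8     9    10    11    12
          1     1     1     1     1     1     1     1     1     1     1     1     1     1
          2     1     1     2     2     3     3     4     4     5     5     6     6     7
          4     1     1     2     2     4     4     6     6     9     9    12    12    16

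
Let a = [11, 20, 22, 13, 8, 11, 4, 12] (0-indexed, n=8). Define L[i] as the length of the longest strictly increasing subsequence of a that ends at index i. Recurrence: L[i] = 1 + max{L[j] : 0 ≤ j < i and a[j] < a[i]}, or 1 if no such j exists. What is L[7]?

   i    0    1    2    3    4    5    6    7
a[i]   11   20   22   13    8   11    4   12
L[i]    1    2    3    2    1    2    1    3

3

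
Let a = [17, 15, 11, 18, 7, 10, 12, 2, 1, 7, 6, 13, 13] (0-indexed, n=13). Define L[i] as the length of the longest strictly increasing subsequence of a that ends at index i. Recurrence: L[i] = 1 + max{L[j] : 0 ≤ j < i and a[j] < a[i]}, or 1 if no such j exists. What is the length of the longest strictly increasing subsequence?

4

   i    0    1    2    3    4    5    6    7    8    9   10   11   12
a[i]   17   15   11   18    7   10   12    2    1    7    6   13   13
L[i]    1    1    1    2    1    2    3    1    1    2    2    4    4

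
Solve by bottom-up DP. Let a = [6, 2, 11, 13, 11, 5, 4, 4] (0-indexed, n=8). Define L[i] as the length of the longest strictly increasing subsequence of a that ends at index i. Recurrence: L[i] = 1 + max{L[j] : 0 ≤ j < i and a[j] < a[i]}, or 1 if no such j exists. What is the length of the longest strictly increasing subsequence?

3

   i    0    1    2    3    4    5    6    7
a[i]    6    2   11   13   11    5    4    4
L[i]    1    1    2    3    2    2    2    2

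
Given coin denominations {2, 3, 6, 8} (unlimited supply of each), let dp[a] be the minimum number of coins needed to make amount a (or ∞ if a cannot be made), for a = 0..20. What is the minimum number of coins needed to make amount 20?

3

 a  0  1  2  3  4  5  6  7  8  9 10 11 12 13 14 15 16 17 18 19 20
dp  0  -  1  1  2  2  1  3  1  2  2  2  2  3  2  3  2  3  3  3  3
(- denotes ∞ / unreachable)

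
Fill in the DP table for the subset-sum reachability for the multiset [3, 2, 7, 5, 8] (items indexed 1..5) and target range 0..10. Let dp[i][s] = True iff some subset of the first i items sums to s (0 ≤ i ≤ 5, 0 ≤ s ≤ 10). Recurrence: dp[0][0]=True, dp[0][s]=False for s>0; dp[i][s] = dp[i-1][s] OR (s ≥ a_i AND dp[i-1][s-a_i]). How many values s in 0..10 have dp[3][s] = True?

i\s   0   1   2   3   4   5   6   7   8   9  10
  0   T   F   F   F   F   F   F   F   F   F   F
  1   T   F   F   T   F   F   F   F   F   F   F
  2   T   F   T   T   F   T   F   F   F   F   F
  3   T   F   T   T   F   T   F   T   F   T   T
  4   T   F   T   T   F   T   F   T   T   T   T
  5   T   F   T   T   F   T   F   T   T   T   T

7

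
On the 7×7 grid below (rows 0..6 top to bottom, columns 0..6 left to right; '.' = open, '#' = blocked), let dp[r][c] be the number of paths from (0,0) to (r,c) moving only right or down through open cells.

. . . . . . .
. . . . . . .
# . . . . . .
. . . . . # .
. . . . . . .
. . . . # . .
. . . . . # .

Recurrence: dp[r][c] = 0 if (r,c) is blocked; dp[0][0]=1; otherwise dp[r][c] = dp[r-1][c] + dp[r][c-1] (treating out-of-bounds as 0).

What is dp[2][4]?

r\c   0   1   2   3   4   5   6
  0   1   1   1   1   1   1   1
  1   1   2   3   4   5   6   7
  2   0   2   5   9  14  20  27
  3   0   2   7  16  30   0  27
  4   0   2   9  25  55  55  82
  5   0   2  11  36   0  55 137
  6   0   2  13  49  49   0 137

14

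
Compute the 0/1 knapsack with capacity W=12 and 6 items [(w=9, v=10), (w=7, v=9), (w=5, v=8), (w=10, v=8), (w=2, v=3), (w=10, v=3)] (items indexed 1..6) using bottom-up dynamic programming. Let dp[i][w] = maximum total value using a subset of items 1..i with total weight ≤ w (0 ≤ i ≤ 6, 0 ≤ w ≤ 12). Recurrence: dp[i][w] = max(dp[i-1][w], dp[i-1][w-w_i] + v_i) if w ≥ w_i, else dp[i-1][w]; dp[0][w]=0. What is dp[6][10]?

12

i\w   0   1   2   3   4   5   6   7   8   9  10  11  12
  0   0   0   0   0   0   0   0   0   0   0   0   0   0
  1   0   0   0   0   0   0   0   0   0  10  10  10  10
  2   0   0   0   0   0   0   0   9   9  10  10  10  10
  3   0   0   0   0   0   8   8   9   9  10  10  10  17
  4   0   0   0   0   0   8   8   9   9  10  10  10  17
  5   0   0   3   3   3   8   8  11  11  12  12  13  17
  6   0   0   3   3   3   8   8  11  11  12  12  13  17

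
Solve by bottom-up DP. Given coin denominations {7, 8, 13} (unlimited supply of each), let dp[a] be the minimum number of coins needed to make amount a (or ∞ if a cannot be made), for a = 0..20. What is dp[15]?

 a  0  1  2  3  4  5  6  7  8  9 10 11 12 13 14 15 16 17 18 19 20
dp  0  -  -  -  -  -  -  1  1  -  -  -  -  1  2  2  2  -  -  -  2
(- denotes ∞ / unreachable)

2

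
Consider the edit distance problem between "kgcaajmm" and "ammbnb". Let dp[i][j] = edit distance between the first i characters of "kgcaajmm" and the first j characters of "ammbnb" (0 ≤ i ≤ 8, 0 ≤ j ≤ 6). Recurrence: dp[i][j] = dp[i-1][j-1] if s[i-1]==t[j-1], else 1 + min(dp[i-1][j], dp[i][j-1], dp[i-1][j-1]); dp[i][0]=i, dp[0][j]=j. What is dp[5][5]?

5

   ''  a  m  m  b  n  b
''  0  1  2  3  4  5  6
 k  1  1  2  3  4  5  6
 g  2  2  2  3  4  5  6
 c  3  3  3  3  4  5  6
 a  4  3  4  4  4  5  6
 a  5  4  4  5  5  5  6
 j  6  5  5  5  6  6  6
 m  7  6  5  5  6  7  7
 m  8  7  6  5  6  7  8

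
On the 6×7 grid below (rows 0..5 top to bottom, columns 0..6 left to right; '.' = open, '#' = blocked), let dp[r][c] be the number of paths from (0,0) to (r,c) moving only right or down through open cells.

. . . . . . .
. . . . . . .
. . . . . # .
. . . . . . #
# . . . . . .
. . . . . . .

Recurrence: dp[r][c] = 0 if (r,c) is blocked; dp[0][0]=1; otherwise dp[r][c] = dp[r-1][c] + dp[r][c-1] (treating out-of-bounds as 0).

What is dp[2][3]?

10

r\c   0   1   2   3   4   5   6
  0   1   1   1   1   1   1   1
  1   1   2   3   4   5   6   7
  2   1   3   6  10  15   0   7
  3   1   4  10  20  35  35   0
  4   0   4  14  34  69 104 104
  5   0   4  18  52 121 225 329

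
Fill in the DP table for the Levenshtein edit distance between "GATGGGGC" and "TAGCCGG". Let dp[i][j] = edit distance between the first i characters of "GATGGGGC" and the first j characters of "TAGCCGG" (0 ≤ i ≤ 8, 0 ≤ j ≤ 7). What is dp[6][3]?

4

   ''  T  A  G  C  C  G  G
''  0  1  2  3  4  5  6  7
 G  1  1  2  2  3  4  5  6
 A  2  2  1  2  3  4  5  6
 T  3  2  2  2  3  4  5  6
 G  4  3  3  2  3  4  4  5
 G  5  4  4  3  3  4  4  4
 G  6  5  5  4  4  4  4  4
 G  7  6  6  5  5  5  4  4
 C  8  7  7  6  5  5  5  5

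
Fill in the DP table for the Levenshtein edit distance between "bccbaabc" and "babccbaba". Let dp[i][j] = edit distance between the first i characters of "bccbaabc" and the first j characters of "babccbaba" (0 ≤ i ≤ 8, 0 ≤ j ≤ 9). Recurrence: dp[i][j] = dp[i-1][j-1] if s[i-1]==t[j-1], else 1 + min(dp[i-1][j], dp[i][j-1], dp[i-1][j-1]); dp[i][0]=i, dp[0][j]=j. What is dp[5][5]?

4

   ''  b  a  b  c  c  b  a  b  a
''  0  1  2  3  4  5  6  7  8  9
 b  1  0  1  2  3  4  5  6  7  8
 c  2  1  1  2  2  3  4  5  6  7
 c  3  2  2  2  2  2  3  4  5  6
 b  4  3  3  2  3  3  2  3  4  5
 a  5  4  3  3  3  4  3  2  3  4
 a  6  5  4  4  4  4  4  3  3  3
 b  7  6  5  4  5  5  4  4  3  4
 c  8  7  6  5  4  5  5  5  4  4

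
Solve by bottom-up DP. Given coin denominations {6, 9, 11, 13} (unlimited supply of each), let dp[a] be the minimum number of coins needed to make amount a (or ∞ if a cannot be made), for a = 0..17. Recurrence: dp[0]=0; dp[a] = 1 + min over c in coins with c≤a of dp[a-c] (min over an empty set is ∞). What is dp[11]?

 a  0  1  2  3  4  5  6  7  8  9 10 11 12 13 14 15 16 17
dp  0  -  -  -  -  -  1  -  -  1  -  1  2  1  -  2  -  2
(- denotes ∞ / unreachable)

1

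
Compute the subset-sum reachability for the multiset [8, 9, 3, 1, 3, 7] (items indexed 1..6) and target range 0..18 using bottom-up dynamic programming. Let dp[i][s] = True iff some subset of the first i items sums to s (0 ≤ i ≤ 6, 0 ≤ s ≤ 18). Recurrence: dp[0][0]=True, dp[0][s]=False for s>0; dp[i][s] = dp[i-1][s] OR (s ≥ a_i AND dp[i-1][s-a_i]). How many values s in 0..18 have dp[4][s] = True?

12

i\s   0   1   2   3   4   5   6   7   8   9  10  11  12  13  14  15  16  17  18
  0   T   F   F   F   F   F   F   F   F   F   F   F   F   F   F   F   F   F   F
  1   T   F   F   F   F   F   F   F   T   F   F   F   F   F   F   F   F   F   F
  2   T   F   F   F   F   F   F   F   T   T   F   F   F   F   F   F   F   T   F
  3   T   F   F   T   F   F   F   F   T   T   F   T   T   F   F   F   F   T   F
  4   T   T   F   T   T   F   F   F   T   T   T   T   T   T   F   F   F   T   T
  5   T   T   F   T   T   F   T   T   T   T   T   T   T   T   T   T   T   T   T
  6   T   T   F   T   T   F   T   T   T   T   T   T   T   T   T   T   T   T   T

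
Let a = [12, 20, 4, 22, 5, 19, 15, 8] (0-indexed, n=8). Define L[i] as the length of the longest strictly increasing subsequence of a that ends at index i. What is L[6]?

3

   i    0    1    2    3    4    5    6    7
a[i]   12   20    4   22    5   19   15    8
L[i]    1    2    1    3    2    3    3    3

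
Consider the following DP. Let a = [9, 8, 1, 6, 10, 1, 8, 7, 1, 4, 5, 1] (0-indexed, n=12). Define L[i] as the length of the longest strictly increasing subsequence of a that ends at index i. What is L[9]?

2

   i    0    1    2    3    4    5    6    7    8    9   10   11
a[i]    9    8    1    6   10    1    8    7    1    4    5    1
L[i]    1    1    1    2    3    1    3    3    1    2    3    1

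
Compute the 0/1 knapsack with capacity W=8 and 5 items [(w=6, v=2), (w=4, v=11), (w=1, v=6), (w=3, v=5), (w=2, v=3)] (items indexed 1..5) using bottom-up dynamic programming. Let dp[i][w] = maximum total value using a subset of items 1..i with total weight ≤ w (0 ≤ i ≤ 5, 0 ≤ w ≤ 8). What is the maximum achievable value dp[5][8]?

22

i\w   0   1   2   3   4   5   6   7   8
  0   0   0   0   0   0   0   0   0   0
  1   0   0   0   0   0   0   2   2   2
  2   0   0   0   0  11  11  11  11  11
  3   0   6   6   6  11  17  17  17  17
  4   0   6   6   6  11  17  17  17  22
  5   0   6   6   9  11  17  17  20  22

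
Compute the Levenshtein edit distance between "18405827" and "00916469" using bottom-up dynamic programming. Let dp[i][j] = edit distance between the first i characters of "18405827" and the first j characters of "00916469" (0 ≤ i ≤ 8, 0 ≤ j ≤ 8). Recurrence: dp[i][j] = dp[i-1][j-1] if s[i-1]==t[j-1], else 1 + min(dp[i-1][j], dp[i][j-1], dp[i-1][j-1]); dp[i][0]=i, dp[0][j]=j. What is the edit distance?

8

   ''  0  0  9  1  6  4  6  9
''  0  1  2  3  4  5  6  7  8
 1  1  1  2  3  3  4  5  6  7
 8  2  2  2  3  4  4  5  6  7
 4  3  3  3  3  4  5  4  5  6
 0  4  3  3  4  4  5  5  5  6
 5  5  4  4  4  5  5  6  6  6
 8  6  5  5  5  5  6  6  7  7
 2  7  6  6  6  6  6  7  7  8
 7  8  7  7  7  7  7  7  8  8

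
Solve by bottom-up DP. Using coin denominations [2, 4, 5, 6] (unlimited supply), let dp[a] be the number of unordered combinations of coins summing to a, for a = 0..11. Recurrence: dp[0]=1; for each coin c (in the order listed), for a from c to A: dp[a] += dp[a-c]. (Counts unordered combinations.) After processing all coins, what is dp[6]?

3

after  coin     0     1     2     3     4     5     6     7     8     9    10    11
          2     1     0     1     0     1     0     1     0     1     0     1     0
          4     1     0     1     0     2     0     2     0     3     0     3     0
          5     1     0     1     0     2     1     2     1     3     2     4     2
          6     1     0     1     0     2     1     3     1     4     2     6     3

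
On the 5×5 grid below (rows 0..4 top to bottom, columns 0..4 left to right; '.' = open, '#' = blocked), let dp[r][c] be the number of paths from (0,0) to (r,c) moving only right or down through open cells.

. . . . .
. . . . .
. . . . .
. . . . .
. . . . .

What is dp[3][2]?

r\c   0   1   2   3   4
  0   1   1   1   1   1
  1   1   2   3   4   5
  2   1   3   6  10  15
  3   1   4  10  20  35
  4   1   5  15  35  70

10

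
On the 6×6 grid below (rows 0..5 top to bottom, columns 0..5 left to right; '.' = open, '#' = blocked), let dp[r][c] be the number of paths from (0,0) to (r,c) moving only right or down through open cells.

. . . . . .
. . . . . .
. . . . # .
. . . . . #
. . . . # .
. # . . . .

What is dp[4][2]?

15

r\c   0   1   2   3   4   5
  0   1   1   1   1   1   1
  1   1   2   3   4   5   6
  2   1   3   6  10   0   6
  3   1   4  10  20  20   0
  4   1   5  15  35   0   0
  5   1   0  15  50  50  50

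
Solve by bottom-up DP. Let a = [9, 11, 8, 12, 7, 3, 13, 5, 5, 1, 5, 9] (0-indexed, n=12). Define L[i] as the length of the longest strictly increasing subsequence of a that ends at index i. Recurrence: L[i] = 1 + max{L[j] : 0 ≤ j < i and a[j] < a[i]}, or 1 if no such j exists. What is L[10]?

2

   i    0    1    2    3    4    5    6    7    8    9   10   11
a[i]    9   11    8   12    7    3   13    5    5    1    5    9
L[i]    1    2    1    3    1    1    4    2    2    1    2    3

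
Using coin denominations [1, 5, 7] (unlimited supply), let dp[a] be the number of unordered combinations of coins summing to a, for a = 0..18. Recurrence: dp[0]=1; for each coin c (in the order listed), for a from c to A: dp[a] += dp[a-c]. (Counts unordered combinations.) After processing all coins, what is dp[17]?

8

after  coin     0     1     2     3     4     5     6     7     8     9    10    11    12    13    14    15    16    17    18
          1     1     1     1     1     1     1     1     1     1     1     1     1     1     1     1     1     1     1     1
          5     1     1     1     1     1     2     2     2     2     2     3     3     3     3     3     4     4     4     4
          7     1     1     1     1     1     2     2     3     3     3     4     4     5     5     6     7     7     8     8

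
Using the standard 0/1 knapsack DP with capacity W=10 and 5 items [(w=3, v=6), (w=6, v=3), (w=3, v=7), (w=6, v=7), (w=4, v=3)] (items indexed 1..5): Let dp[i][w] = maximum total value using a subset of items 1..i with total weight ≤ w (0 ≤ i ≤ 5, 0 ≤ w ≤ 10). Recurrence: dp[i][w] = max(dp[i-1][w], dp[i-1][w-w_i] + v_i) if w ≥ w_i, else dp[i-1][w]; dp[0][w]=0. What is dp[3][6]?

i\w   0   1   2   3   4   5   6   7   8   9  10
  0   0   0   0   0   0   0   0   0   0   0   0
  1   0   0   0   6   6   6   6   6   6   6   6
  2   0   0   0   6   6   6   6   6   6   9   9
  3   0   0   0   7   7   7  13  13  13  13  13
  4   0   0   0   7   7   7  13  13  13  14  14
  5   0   0   0   7   7   7  13  13  13  14  16

13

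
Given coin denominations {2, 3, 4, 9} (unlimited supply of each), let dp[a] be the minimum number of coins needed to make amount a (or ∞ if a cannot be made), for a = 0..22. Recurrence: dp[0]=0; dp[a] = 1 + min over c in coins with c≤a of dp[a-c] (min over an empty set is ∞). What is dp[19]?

4

 a  0  1  2  3  4  5  6  7  8  9 10 11 12 13 14 15 16 17 18 19 20 21 22
dp  0  -  1  1  1  2  2  2  2  1  3  2  2  2  3  3  3  3  2  4  3  3  3
(- denotes ∞ / unreachable)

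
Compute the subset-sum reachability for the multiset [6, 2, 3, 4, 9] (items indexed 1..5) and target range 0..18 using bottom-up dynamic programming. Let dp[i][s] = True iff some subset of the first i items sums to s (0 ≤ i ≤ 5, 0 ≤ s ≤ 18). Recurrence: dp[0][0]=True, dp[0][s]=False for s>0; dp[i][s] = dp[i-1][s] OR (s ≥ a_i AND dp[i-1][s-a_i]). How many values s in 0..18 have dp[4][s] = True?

14

i\s   0   1   2   3   4   5   6   7   8   9  10  11  12  13  14  15  16  17  18
  0   T   F   F   F   F   F   F   F   F   F   F   F   F   F   F   F   F   F   F
  1   T   F   F   F   F   F   T   F   F   F   F   F   F   F   F   F   F   F   F
  2   T   F   T   F   F   F   T   F   T   F   F   F   F   F   F   F   F   F   F
  3   T   F   T   T   F   T   T   F   T   T   F   T   F   F   F   F   F   F   F
  4   T   F   T   T   T   T   T   T   T   T   T   T   T   T   F   T   F   F   F
  5   T   F   T   T   T   T   T   T   T   T   T   T   T   T   T   T   T   T   T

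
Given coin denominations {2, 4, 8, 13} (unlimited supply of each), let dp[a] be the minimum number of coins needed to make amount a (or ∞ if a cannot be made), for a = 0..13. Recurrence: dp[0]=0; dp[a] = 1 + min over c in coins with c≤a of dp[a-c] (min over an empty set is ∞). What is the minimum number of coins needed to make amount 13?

1

 a  0  1  2  3  4  5  6  7  8  9 10 11 12 13
dp  0  -  1  -  1  -  2  -  1  -  2  -  2  1
(- denotes ∞ / unreachable)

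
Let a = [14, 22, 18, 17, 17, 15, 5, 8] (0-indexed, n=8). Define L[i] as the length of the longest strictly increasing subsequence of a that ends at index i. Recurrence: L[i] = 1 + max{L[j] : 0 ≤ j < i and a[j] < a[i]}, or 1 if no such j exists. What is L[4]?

2

   i    0    1    2    3    4    5    6    7
a[i]   14   22   18   17   17   15    5    8
L[i]    1    2    2    2    2    2    1    2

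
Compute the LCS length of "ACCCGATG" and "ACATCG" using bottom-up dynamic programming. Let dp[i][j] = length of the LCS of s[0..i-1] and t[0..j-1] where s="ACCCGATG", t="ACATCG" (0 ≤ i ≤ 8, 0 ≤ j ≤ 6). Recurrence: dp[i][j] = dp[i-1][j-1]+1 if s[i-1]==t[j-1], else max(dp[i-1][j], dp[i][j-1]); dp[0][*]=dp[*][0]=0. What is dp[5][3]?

   ''  A  C  A  T  C  G
''  0  0  0  0  0  0  0
 A  0  1  1  1  1  1  1
 C  0  1  2  2  2  2  2
 C  0  1  2  2  2  3  3
 C  0  1  2  2  2  3  3
 G  0  1  2  2  2  3  4
 A  0  1  2  3  3  3  4
 T  0  1  2  3  4  4  4
 G  0  1  2  3  4  4  5

2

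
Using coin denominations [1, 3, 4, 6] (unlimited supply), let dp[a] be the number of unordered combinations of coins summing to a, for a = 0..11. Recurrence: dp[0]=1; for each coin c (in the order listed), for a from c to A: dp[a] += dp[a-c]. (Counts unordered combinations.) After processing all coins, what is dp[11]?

12

after  coin     0     1     2     3     4     5     6     7     8     9    10    11
          1     1     1     1     1     1     1     1     1     1     1     1     1
          3     1     1     1     2     2     2     3     3     3     4     4     4
          4     1     1     1     2     3     3     4     5     6     7     8     9
          6     1     1     1     2     3     3     5     6     7     9    11    12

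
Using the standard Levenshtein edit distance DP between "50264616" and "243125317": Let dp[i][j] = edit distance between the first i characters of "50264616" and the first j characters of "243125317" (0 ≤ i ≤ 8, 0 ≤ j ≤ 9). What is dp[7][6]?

6

   ''  2  4  3  1  2  5  3  1  7
''  0  1  2  3  4  5  6  7  8  9
 5  1  1  2  3  4  5  5  6  7  8
 0  2  2  2  3  4  5  6  6  7  8
 2  3  2  3  3  4  4  5  6  7  8
 6  4  3  3  4  4  5  5  6  7  8
 4  5  4  3  4  5  5  6  6  7  8
 6  6  5  4  4  5  6  6  7  7  8
 1  7  6  5  5  4  5  6  7  7  8
 6  8  7  6  6  5  5  6  7  8  8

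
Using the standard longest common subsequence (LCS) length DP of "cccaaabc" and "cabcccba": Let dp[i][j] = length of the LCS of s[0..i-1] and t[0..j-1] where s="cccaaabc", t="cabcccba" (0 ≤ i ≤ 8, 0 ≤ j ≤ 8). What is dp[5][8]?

   ''  c  a  b  c  c  c  b  a
''  0  0  0  0  0  0  0  0  0
 c  0  1  1  1  1  1  1  1  1
 c  0  1  1  1  2  2  2  2  2
 c  0  1  1  1  2  3  3  3  3
 a  0  1  2  2  2  3  3  3  4
 a  0  1  2  2  2  3  3  3  4
 a  0  1  2  2  2  3  3  3  4
 b  0  1  2  3  3  3  3  4  4
 c  0  1  2  3  4  4  4  4  4

4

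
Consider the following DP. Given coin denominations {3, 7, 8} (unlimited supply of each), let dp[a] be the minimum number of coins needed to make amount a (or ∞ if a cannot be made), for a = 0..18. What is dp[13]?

 a  0  1  2  3  4  5  6  7  8  9 10 11 12 13 14 15 16 17 18
dp  0  -  -  1  -  -  2  1  1  3  2  2  4  3  2  2  2  3  3
(- denotes ∞ / unreachable)

3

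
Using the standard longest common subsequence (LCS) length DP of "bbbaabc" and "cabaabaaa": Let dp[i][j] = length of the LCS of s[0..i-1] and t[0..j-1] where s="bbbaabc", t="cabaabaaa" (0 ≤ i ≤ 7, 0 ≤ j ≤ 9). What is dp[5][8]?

   ''  c  a  b  a  a  b  a  a  a
''  0  0  0  0  0  0  0  0  0  0
 b  0  0  0  1  1  1  1  1  1  1
 b  0  0  0  1  1  1  2  2  2  2
 b  0  0  0  1  1  1  2  2  2  2
 a  0  0  1  1  2  2  2  3  3  3
 a  0  0  1  1  2  3  3  3  4  4
 b  0  0  1  2  2  3  4  4  4  4
 c  0  1  1  2  2  3  4  4  4  4

4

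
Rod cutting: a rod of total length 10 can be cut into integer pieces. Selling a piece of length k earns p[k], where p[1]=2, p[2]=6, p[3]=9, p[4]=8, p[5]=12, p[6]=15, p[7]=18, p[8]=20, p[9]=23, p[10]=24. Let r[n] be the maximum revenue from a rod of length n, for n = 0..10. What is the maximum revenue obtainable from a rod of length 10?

30

   n    0    1    2    3    4    5    6    7    8    9   10
r[n]    0    2    6    9   12   15   18   21   24   27   30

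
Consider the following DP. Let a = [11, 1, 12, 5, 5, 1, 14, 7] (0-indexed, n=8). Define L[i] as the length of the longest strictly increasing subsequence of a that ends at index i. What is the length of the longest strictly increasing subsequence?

3

   i    0    1    2    3    4    5    6    7
a[i]   11    1   12    5    5    1   14    7
L[i]    1    1    2    2    2    1    3    3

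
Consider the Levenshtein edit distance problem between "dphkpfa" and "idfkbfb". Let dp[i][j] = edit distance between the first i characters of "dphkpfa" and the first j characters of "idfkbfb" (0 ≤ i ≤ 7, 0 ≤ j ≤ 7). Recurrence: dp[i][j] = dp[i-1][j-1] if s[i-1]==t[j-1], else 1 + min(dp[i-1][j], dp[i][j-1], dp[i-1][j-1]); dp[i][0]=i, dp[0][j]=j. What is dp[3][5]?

4

   ''  i  d  f  k  b  f  b
''  0  1  2  3  4  5  6  7
 d  1  1  1  2  3  4  5  6
 p  2  2  2  2  3  4  5  6
 h  3  3  3  3  3  4  5  6
 k  4  4  4  4  3  4  5  6
 p  5  5  5  5  4  4  5  6
 f  6  6  6  5  5  5  4  5
 a  7  7  7  6  6  6  5  5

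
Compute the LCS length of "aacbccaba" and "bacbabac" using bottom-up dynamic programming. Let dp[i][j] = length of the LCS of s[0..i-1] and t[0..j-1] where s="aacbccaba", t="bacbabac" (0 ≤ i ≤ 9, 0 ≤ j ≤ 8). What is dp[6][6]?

   ''  b  a  c  b  a  b  a  c
''  0  0  0  0  0  0  0  0  0
 a  0  0  1  1  1  1  1  1  1
 a  0  0  1  1  1  2  2  2  2
 c  0  0  1  2  2  2  2  2  3
 b  0  1  1  2  3  3  3  3  3
 c  0  1  1  2  3  3  3  3  4
 c  0  1  1  2  3  3  3  3  4
 a  0  1  2  2  3  4  4  4  4
 b  0  1  2  2  3  4  5  5  5
 a  0  1  2  2  3  4  5  6  6

3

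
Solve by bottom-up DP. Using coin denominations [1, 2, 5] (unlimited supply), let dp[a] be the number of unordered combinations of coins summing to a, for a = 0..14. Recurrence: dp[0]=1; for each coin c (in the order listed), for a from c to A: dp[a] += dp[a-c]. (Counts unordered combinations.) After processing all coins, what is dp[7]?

6

after  coin     0     1     2     3     4     5     6     7     8     9    10    11    12    13    14
          1     1     1     1     1     1     1     1     1     1     1     1     1     1     1     1
          2     1     1     2     2     3     3     4     4     5     5     6     6     7     7     8
          5     1     1     2     2     3     4     5     6     7     8    10    11    13    14    16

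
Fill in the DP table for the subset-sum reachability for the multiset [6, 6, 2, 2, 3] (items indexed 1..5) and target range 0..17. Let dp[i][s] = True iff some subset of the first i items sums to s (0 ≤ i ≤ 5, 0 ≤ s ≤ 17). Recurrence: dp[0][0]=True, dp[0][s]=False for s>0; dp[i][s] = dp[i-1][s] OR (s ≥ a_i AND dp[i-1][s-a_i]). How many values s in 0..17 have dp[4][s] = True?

i\s   0   1   2   3   4   5   6   7   8   9  10  11  12  13  14  15  16  17
  0   T   F   F   F   F   F   F   F   F   F   F   F   F   F   F   F   F   F
  1   T   F   F   F   F   F   T   F   F   F   F   F   F   F   F   F   F   F
  2   T   F   F   F   F   F   T   F   F   F   F   F   T   F   F   F   F   F
  3   T   F   T   F   F   F   T   F   T   F   F   F   T   F   T   F   F   F
  4   T   F   T   F   T   F   T   F   T   F   T   F   T   F   T   F   T   F
  5   T   F   T   T   T   T   T   T   T   T   T   T   T   T   T   T   T   T

9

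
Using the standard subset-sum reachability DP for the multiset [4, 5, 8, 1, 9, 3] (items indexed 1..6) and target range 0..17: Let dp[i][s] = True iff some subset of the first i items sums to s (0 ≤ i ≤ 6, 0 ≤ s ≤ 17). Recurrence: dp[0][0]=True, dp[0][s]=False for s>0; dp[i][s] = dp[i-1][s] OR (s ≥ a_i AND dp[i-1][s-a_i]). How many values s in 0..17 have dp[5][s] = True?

i\s   0   1   2   3   4   5   6   7   8   9  10  11  12  13  14  15  16  17
  0   T   F   F   F   F   F   F   F   F   F   F   F   F   F   F   F   F   F
  1   T   F   F   F   T   F   F   F   F   F   F   F   F   F   F   F   F   F
  2   T   F   F   F   T   T   F   F   F   T   F   F   F   F   F   F   F   F
  3   T   F   F   F   T   T   F   F   T   T   F   F   T   T   F   F   F   T
  4   T   T   F   F   T   T   T   F   T   T   T   F   T   T   T   F   F   T
  5   T   T   F   F   T   T   T   F   T   T   T   F   T   T   T   T   F   T
  6   T   T   F   T   T   T   T   T   T   T   T   T   T   T   T   T   T   T

13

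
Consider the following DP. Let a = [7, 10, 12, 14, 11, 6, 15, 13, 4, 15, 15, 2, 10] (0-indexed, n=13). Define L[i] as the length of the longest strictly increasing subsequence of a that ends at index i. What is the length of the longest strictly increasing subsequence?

5

   i    0    1    2    3    4    5    6    7    8    9   10   11   12
a[i]    7   10   12   14   11    6   15   13    4   15   15    2   10
L[i]    1    2    3    4    3    1    5    4    1    5    5    1    2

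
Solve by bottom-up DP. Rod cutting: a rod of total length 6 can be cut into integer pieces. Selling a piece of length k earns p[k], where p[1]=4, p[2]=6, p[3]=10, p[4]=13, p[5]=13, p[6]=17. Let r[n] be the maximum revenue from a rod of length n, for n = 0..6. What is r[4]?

   n    0    1    2    3    4    5    6
r[n]    0    4    8   12   16   20   24

16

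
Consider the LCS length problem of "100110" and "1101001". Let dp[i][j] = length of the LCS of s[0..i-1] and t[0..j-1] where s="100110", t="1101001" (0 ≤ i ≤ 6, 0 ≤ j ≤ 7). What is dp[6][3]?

3

   ''  1  1  0  1  0  0  1
''  0  0  0  0  0  0  0  0
 1  0  1  1  1  1  1  1  1
 0  0  1  1  2  2  2  2  2
 0  0  1  1  2  2  3  3  3
 1  0  1  2  2  3  3  3  4
 1  0  1  2  2  3  3  3  4
 0  0  1  2  3  3  4  4  4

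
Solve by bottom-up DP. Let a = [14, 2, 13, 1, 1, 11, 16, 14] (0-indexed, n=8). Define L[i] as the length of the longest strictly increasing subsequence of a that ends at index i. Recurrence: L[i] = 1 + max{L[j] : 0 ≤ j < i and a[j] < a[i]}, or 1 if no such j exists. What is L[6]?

   i    0    1    2    3    4    5    6    7
a[i]   14    2   13    1    1   11   16   14
L[i]    1    1    2    1    1    2    3    3

3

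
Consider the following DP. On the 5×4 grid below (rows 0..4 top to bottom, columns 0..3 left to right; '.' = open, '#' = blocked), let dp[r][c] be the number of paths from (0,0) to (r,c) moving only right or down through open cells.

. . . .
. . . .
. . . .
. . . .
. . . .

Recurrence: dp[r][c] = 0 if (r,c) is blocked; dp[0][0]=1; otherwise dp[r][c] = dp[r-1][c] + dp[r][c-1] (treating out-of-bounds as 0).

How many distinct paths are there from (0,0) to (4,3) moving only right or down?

35

r\c   0   1   2   3
  0   1   1   1   1
  1   1   2   3   4
  2   1   3   6  10
  3   1   4  10  20
  4   1   5  15  35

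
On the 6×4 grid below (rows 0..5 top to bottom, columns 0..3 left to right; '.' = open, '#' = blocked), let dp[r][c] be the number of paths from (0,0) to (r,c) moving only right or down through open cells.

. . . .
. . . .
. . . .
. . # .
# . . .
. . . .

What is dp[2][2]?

6

r\c   0   1   2   3
  0   1   1   1   1
  1   1   2   3   4
  2   1   3   6  10
  3   1   4   0  10
  4   0   4   4  14
  5   0   4   8  22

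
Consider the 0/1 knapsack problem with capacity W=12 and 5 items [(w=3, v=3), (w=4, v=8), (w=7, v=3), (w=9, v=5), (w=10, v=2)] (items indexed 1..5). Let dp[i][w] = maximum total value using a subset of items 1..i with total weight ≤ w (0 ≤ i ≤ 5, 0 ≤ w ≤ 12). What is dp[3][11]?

i\w   0   1   2   3   4   5   6   7   8   9  10  11  12
  0   0   0   0   0   0   0   0   0   0   0   0   0   0
  1   0   0   0   3   3   3   3   3   3   3   3   3   3
  2   0   0   0   3   8   8   8  11  11  11  11  11  11
  3   0   0   0   3   8   8   8  11  11  11  11  11  11
  4   0   0   0   3   8   8   8  11  11  11  11  11  11
  5   0   0   0   3   8   8   8  11  11  11  11  11  11

11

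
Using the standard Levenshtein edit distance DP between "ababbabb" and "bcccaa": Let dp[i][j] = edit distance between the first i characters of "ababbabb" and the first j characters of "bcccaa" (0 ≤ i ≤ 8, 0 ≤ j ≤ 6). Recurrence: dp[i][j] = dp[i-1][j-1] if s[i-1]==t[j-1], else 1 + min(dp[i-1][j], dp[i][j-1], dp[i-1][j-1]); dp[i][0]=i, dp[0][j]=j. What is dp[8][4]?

7

   ''  b  c  c  c  a  a
''  0  1  2  3  4  5  6
 a  1  1  2  3  4  4  5
 b  2  1  2  3  4  5  5
 a  3  2  2  3  4  4  5
 b  4  3  3  3  4  5  5
 b  5  4  4  4  4  5  6
 a  6  5  5  5  5  4  5
 b  7  6  6  6  6  5  5
 b  8  7  7  7  7  6  6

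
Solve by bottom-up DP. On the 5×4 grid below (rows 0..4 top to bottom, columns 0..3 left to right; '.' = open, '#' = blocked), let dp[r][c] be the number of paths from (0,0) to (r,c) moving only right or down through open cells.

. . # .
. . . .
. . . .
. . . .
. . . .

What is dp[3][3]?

r\c   0   1   2   3
  0   1   1   0   0
  1   1   2   2   2
  2   1   3   5   7
  3   1   4   9  16
  4   1   5  14  30

16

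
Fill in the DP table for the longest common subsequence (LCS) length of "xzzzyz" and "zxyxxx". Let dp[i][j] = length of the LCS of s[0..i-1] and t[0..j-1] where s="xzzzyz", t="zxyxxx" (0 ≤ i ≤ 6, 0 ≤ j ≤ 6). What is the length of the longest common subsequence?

2

   ''  z  x  y  x  x  x
''  0  0  0  0  0  0  0
 x  0  0  1  1  1  1  1
 z  0  1  1  1  1  1  1
 z  0  1  1  1  1  1  1
 z  0  1  1  1  1  1  1
 y  0  1  1  2  2  2  2
 z  0  1  1  2  2  2  2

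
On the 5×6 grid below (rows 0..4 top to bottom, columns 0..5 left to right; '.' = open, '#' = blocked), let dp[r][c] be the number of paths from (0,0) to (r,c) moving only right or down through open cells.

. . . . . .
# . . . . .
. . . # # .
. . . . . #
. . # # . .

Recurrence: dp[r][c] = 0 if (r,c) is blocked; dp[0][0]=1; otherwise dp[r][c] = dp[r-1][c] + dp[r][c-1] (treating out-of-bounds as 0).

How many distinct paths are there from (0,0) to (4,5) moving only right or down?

4

r\c   0   1   2   3   4   5
  0   1   1   1   1   1   1
  1   0   1   2   3   4   5
  2   0   1   3   0   0   5
  3   0   1   4   4   4   0
  4   0   1   0   0   4   4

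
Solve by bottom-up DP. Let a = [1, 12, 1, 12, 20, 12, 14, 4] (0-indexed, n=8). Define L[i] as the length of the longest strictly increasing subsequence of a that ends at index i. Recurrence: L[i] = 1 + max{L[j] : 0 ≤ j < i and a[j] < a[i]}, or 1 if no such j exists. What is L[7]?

   i    0    1    2    3    4    5    6    7
a[i]    1   12    1   12   20   12   14    4
L[i]    1    2    1    2    3    2    3    2

2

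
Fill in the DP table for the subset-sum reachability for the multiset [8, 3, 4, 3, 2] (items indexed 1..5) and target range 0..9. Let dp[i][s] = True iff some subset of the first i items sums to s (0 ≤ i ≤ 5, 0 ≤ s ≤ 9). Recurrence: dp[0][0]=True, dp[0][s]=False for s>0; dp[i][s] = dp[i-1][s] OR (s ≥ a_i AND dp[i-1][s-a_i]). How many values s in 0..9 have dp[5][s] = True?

9

i\s   0   1   2   3   4   5   6   7   8   9
  0   T   F   F   F   F   F   F   F   F   F
  1   T   F   F   F   F   F   F   F   T   F
  2   T   F   F   T   F   F   F   F   T   F
  3   T   F   F   T   T   F   F   T   T   F
  4   T   F   F   T   T   F   T   T   T   F
  5   T   F   T   T   T   T   T   T   T   T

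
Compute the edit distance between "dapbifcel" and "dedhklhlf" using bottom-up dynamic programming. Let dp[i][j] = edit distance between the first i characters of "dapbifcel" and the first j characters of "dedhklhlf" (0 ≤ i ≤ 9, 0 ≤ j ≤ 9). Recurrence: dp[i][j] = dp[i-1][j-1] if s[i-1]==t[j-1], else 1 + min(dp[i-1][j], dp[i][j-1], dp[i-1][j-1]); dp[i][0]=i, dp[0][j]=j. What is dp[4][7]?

   ''  d  e  d  h  k  l  h  l  f
''  0  1  2  3  4  5  6  7  8  9
 d  1  0  1  2  3  4  5  6  7  8
 a  2  1  1  2  3  4  5  6  7  8
 p  3  2  2  2  3  4  5  6  7  8
 b  4  3  3  3  3  4  5  6  7  8
 i  5  4  4  4  4  4  5  6  7  8
 f  6  5  5  5  5  5  5  6  7  7
 c  7  6  6  6  6  6  6  6  7  8
 e  8  7  6  7  7  7  7  7  7  8
 l  9  8  7  7  8  8  7  8  7  8

6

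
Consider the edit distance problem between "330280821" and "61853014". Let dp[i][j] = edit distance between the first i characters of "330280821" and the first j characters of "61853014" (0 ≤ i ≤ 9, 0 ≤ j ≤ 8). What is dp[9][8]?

   ''  6  1  8  5  3  0  1  4
''  0  1  2  3  4  5  6  7  8
 3  1  1  2  3  4  4  5  6  7
 3  2  2  2  3  4  4  5  6  7
 0  3  3  3  3  4  5  4  5  6
 2  4  4  4  4  4  5  5  5  6
 8  5  5  5  4  5  5  6  6  6
 0  6  6  6  5  5  6  5  6  7
 8  7  7  7  6  6  6  6  6  7
 2  8  8  8  7  7  7  7  7  7
 1  9  9  8  8  8  8  8  7  8

8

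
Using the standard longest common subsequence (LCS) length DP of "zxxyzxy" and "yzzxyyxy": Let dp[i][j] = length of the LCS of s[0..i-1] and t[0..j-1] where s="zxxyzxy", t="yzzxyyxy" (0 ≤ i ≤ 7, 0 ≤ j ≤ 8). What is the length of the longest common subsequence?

   ''  y  z  z  x  y  y  x  y
''  0  0  0  0  0  0  0  0  0
 z  0  0  1  1  1  1  1  1  1
 x  0  0  1  1  2  2  2  2  2
 x  0  0  1  1  2  2  2  3  3
 y  0  1  1  1  2  3  3  3  4
 z  0  1  2  2  2  3  3  3  4
 x  0  1  2  2  3  3  3  4  4
 y  0  1  2  2  3  4  4  4  5

5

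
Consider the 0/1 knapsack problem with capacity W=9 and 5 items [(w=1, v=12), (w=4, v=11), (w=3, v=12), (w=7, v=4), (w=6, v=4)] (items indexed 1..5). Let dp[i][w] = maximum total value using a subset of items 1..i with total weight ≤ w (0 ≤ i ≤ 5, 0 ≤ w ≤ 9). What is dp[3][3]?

i\w   0   1   2   3   4   5   6   7   8   9
  0   0   0   0   0   0   0   0   0   0   0
  1   0  12  12  12  12  12  12  12  12  12
  2   0  12  12  12  12  23  23  23  23  23
  3   0  12  12  12  24  24  24  24  35  35
  4   0  12  12  12  24  24  24  24  35  35
  5   0  12  12  12  24  24  24  24  35  35

12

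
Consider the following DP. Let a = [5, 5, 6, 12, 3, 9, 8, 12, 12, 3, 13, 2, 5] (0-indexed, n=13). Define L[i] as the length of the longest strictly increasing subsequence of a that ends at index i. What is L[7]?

   i    0    1    2    3    4    5    6    7    8    9   10   11   12
a[i]    5    5    6   12    3    9    8   12   12    3   13    2    5
L[i]    1    1    2    3    1    3    3    4    4    1    5    1    2

4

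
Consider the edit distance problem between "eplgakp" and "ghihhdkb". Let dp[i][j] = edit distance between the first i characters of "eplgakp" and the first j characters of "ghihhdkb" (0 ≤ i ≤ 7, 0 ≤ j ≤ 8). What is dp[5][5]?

5

   ''  g  h  i  h  h  d  k  b
''  0  1  2  3  4  5  6  7  8
 e  1  1  2  3  4  5  6  7  8
 p  2  2  2  3  4  5  6  7  8
 l  3  3  3  3  4  5  6  7  8
 g  4  3  4  4  4  5  6  7  8
 a  5  4  4  5  5  5  6  7  8
 k  6  5  5  5  6  6  6  6  7
 p  7  6  6  6  6  7  7  7  7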